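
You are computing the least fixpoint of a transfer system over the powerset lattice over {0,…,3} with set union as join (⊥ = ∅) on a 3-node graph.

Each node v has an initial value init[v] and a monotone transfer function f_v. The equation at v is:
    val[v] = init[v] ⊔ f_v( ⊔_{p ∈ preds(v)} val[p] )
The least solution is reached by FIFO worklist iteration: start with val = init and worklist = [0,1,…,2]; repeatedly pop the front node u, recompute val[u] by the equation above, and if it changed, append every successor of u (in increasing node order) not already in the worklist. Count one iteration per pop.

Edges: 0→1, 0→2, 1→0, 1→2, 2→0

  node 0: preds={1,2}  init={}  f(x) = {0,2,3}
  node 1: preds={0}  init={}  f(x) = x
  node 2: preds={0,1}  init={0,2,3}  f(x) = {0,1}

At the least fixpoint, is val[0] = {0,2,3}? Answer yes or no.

yes

Iteration log — 4 steps:
  step 1. node 0  ⊔preds={0,2,3}  new={0,2,3}  old={}  +wl: 
  step 2. node 1  ⊔preds={0,2,3}  new={0,2,3}  old={}  +wl: 0
  step 3. node 2  ⊔preds={0,2,3}  new={0,1,2,3}  old={0,2,3}  +wl: 
  step 4. node 0  ⊔preds={0,1,2,3}  new={0,2,3}  stable

Least fixpoint reached:
  node 0: {0,2,3}
  node 1: {0,2,3}
  node 2: {0,1,2,3}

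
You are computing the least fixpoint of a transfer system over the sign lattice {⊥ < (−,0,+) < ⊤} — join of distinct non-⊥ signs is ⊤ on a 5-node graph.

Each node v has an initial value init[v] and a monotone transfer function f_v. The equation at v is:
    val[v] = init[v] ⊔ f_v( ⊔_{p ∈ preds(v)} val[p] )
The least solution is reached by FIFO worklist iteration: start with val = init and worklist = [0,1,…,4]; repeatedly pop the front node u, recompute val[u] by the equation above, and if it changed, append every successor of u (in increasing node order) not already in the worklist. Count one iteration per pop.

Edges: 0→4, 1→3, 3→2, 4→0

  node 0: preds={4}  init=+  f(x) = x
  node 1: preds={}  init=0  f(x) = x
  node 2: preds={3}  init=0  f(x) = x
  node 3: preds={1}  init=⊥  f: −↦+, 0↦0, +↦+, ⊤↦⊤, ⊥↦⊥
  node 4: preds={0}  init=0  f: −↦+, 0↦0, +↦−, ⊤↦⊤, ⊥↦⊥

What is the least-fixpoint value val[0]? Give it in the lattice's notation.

Iteration log — 7 steps:
  step 1. node 0  ⊔preds=0  new=⊤  old=+  +wl: 
  step 2. node 1  ⊔preds=⊥  new=0  stable
  step 3. node 2  ⊔preds=⊥  new=0  stable
  step 4. node 3  ⊔preds=0  new=0  old=⊥  +wl: 2
  step 5. node 4  ⊔preds=⊤  new=⊤  old=0  +wl: 0
  step 6. node 2  ⊔preds=0  new=0  stable
  step 7. node 0  ⊔preds=⊤  new=⊤  stable

Least fixpoint reached:
  node 0: ⊤
  node 1: 0
  node 2: 0
  node 3: 0
  node 4: ⊤

⊤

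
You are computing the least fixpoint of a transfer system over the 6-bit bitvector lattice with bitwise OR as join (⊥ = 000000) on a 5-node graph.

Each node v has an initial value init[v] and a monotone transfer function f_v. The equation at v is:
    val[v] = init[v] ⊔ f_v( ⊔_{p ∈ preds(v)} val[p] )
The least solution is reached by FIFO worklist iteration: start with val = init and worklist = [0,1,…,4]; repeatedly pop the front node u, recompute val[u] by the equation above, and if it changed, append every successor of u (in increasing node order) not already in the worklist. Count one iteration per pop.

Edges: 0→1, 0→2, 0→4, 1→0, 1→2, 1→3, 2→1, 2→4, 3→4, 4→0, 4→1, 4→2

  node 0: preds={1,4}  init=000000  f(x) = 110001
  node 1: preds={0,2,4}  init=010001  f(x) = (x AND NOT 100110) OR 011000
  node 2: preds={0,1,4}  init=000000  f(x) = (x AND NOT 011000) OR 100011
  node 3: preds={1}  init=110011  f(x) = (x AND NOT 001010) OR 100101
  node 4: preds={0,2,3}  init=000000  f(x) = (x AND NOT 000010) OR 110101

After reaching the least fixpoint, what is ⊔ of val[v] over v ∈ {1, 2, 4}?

Iteration log — 10 steps:
  step 1. node 0  ⊔preds=010001  new=110001  old=000000  +wl: 
  step 2. node 1  ⊔preds=110001  new=011001  old=010001  +wl: 0
  step 3. node 2  ⊔preds=111001  new=100011  old=000000  +wl: 1
  step 4. node 3  ⊔preds=011001  new=110111  old=110011  +wl: 
  step 5. node 4  ⊔preds=110111  new=110101  old=000000  +wl: 2
  step 6. node 0  ⊔preds=111101  new=110001  stable
  step 7. node 1  ⊔preds=110111  new=011001  stable
  step 8. node 2  ⊔preds=111101  new=100111  old=100011  +wl: 1,4
  step 9. node 1  ⊔preds=110111  new=011001  stable
  step 10. node 4  ⊔preds=110111  new=110101  stable

Least fixpoint reached:
  node 0: 110001
  node 1: 011001
  node 2: 100111
  node 3: 110111
  node 4: 110101

111111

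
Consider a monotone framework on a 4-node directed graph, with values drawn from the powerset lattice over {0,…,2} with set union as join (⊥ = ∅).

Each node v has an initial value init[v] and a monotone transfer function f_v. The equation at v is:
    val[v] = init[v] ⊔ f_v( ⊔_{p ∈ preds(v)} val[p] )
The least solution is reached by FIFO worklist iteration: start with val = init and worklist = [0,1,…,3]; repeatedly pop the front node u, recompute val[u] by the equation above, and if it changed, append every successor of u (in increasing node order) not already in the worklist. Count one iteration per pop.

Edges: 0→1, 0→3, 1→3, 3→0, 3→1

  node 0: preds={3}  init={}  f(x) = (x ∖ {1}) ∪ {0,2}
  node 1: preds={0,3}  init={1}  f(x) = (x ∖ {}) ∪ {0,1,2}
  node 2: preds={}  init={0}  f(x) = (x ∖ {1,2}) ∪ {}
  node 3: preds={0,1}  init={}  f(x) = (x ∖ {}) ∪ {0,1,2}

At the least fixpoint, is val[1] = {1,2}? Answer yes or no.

Iteration log — 6 steps:
  step 1. node 0  ⊔preds={}  new={0,2}  old={}  +wl: 
  step 2. node 1  ⊔preds={0,2}  new={0,1,2}  old={1}  +wl: 
  step 3. node 2  ⊔preds={}  new={0}  stable
  step 4. node 3  ⊔preds={0,1,2}  new={0,1,2}  old={}  +wl: 0,1
  step 5. node 0  ⊔preds={0,1,2}  new={0,2}  stable
  step 6. node 1  ⊔preds={0,1,2}  new={0,1,2}  stable

Least fixpoint reached:
  node 0: {0,2}
  node 1: {0,1,2}
  node 2: {0}
  node 3: {0,1,2}

no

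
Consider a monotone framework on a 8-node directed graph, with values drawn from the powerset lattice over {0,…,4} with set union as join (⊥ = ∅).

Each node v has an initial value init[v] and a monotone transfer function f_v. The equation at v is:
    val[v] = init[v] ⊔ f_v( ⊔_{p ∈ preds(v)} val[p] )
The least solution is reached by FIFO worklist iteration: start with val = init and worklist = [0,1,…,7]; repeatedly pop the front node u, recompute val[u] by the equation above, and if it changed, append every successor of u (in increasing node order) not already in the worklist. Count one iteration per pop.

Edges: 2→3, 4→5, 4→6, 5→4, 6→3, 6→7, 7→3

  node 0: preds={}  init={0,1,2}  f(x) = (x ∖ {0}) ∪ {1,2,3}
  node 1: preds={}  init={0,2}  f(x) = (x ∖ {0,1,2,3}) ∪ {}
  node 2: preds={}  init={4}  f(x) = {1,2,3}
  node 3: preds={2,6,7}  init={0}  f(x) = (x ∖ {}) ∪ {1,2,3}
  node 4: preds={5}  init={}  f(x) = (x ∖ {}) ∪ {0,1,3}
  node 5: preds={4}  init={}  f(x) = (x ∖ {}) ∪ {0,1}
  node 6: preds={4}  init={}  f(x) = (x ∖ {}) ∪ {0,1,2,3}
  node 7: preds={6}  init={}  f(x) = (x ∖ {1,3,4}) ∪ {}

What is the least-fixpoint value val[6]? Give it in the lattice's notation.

{0,1,2,3}

Trace (10 dequeues):
  [1] u=0 | in {} | out {0,1,2,3} | prev {0,1,2} | push {}
  [2] u=1 | in {} | out {0,2} | ==
  [3] u=2 | in {} | out {1,2,3,4} | prev {4} | push {}
  [4] u=3 | in {1,2,3,4} | out {0,1,2,3,4} | prev {0} | push {}
  [5] u=4 | in {} | out {0,1,3} | prev {} | push {}
  [6] u=5 | in {0,1,3} | out {0,1,3} | prev {} | push {4}
  [7] u=6 | in {0,1,3} | out {0,1,2,3} | prev {} | push {3}
  [8] u=7 | in {0,1,2,3} | out {0,2} | prev {} | push {}
  [9] u=4 | in {0,1,3} | out {0,1,3} | ==
  [10] u=3 | in {0,1,2,3,4} | out {0,1,2,3,4} | ==

Converged values:
  [0] {0,1,2,3}
  [1] {0,2}
  [2] {1,2,3,4}
  [3] {0,1,2,3,4}
  [4] {0,1,3}
  [5] {0,1,3}
  [6] {0,1,2,3}
  [7] {0,2}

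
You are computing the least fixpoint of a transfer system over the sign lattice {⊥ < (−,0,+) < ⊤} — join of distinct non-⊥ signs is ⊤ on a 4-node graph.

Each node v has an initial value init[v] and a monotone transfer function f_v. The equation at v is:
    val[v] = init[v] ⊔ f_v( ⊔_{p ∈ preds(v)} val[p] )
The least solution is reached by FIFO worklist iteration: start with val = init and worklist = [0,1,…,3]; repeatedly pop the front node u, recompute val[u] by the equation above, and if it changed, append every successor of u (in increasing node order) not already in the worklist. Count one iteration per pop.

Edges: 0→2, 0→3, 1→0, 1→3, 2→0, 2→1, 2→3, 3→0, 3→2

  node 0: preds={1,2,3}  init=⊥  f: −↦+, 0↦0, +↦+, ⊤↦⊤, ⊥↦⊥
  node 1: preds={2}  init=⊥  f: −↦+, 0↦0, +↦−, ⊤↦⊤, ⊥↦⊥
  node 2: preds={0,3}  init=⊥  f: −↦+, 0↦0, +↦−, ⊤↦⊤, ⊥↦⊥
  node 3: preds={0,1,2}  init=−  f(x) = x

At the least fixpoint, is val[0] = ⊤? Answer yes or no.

Trace (9 dequeues):
  [1] u=0 | in − | out + | prev ⊥ | push {}
  [2] u=1 | in ⊥ | out ⊥ | ==
  [3] u=2 | in ⊤ | out ⊤ | prev ⊥ | push {0,1}
  [4] u=3 | in ⊤ | out ⊤ | prev − | push {2}
  [5] u=0 | in ⊤ | out ⊤ | prev + | push {3}
  [6] u=1 | in ⊤ | out ⊤ | prev ⊥ | push {0}
  [7] u=2 | in ⊤ | out ⊤ | ==
  [8] u=3 | in ⊤ | out ⊤ | ==
  [9] u=0 | in ⊤ | out ⊤ | ==

Converged values:
  [0] ⊤
  [1] ⊤
  [2] ⊤
  [3] ⊤

yes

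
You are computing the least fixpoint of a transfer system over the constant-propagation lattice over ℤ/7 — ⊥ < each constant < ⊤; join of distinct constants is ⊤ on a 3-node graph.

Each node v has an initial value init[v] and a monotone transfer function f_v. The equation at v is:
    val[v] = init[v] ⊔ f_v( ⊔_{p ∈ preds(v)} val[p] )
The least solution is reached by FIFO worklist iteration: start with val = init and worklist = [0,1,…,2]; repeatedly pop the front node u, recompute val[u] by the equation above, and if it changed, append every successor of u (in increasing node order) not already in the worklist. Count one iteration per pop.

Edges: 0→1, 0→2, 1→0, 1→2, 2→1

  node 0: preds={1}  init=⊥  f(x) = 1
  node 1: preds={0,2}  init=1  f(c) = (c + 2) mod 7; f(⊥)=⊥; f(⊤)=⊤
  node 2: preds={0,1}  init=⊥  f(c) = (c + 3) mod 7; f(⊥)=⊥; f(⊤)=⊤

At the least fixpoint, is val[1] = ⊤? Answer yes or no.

yes

Iteration log — 5 steps:
  step 1. node 0  ⊔preds=1  new=1  old=⊥  +wl: 
  step 2. node 1  ⊔preds=1  new=⊤  old=1  +wl: 0
  step 3. node 2  ⊔preds=⊤  new=⊤  old=⊥  +wl: 1
  step 4. node 0  ⊔preds=⊤  new=1  stable
  step 5. node 1  ⊔preds=⊤  new=⊤  stable

Least fixpoint reached:
  node 0: 1
  node 1: ⊤
  node 2: ⊤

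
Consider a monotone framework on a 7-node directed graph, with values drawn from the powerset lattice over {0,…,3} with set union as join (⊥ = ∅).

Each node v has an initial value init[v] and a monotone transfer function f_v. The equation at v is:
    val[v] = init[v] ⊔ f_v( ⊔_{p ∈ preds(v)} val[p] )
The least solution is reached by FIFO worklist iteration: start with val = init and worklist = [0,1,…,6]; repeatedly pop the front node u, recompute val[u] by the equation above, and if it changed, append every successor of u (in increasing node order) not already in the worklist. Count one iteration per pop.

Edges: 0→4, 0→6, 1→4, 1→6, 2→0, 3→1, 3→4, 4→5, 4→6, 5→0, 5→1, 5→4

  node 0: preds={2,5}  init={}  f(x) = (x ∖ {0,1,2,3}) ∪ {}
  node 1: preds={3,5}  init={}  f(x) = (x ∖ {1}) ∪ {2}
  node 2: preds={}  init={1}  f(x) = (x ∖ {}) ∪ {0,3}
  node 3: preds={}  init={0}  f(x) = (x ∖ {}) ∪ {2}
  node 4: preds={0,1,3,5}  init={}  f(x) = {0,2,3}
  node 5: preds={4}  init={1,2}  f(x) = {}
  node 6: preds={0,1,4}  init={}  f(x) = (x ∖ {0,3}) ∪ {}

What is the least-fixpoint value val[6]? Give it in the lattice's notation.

Worklist (9 pops):
  #1 pop 0: in={1,2} → {} (no change)
  #2 pop 1: in={0,1,2} → {0,2} (was {}); enqueue []
  #3 pop 2: in={} → {0,1,3} (was {1}); enqueue [0]
  #4 pop 3: in={} → {0,2} (was {0}); enqueue [1]
  #5 pop 4: in={0,1,2} → {0,2,3} (was {}); enqueue []
  #6 pop 5: in={0,2,3} → {1,2} (no change)
  #7 pop 6: in={0,2,3} → {2} (was {}); enqueue []
  #8 pop 0: in={0,1,2,3} → {} (no change)
  #9 pop 1: in={0,1,2} → {0,2} (no change)

Fixpoint:
  val[0] = {}
  val[1] = {0,2}
  val[2] = {0,1,3}
  val[3] = {0,2}
  val[4] = {0,2,3}
  val[5] = {1,2}
  val[6] = {2}

{2}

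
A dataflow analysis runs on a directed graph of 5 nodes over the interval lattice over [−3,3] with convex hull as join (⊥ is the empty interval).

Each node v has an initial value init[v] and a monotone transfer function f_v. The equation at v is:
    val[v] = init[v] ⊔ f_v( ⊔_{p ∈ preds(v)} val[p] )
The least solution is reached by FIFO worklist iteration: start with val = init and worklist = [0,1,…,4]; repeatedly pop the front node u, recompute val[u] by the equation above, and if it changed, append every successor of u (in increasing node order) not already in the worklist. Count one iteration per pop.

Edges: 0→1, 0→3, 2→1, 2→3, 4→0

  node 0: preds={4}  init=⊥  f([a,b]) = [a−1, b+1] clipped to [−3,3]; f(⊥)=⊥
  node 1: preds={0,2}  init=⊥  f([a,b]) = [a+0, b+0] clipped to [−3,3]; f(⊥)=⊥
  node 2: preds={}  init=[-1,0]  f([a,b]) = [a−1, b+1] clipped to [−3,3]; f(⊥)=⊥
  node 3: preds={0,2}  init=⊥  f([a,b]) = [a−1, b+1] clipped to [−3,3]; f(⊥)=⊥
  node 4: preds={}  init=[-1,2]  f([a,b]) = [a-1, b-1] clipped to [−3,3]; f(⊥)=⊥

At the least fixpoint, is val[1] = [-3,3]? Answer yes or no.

no

Worklist (5 pops):
  #1 pop 0: in=[-1,2] → [-2,3] (was ⊥); enqueue []
  #2 pop 1: in=[-2,3] → [-2,3] (was ⊥); enqueue []
  #3 pop 2: in=⊥ → [-1,0] (no change)
  #4 pop 3: in=[-2,3] → [-3,3] (was ⊥); enqueue []
  #5 pop 4: in=⊥ → [-1,2] (no change)

Fixpoint:
  val[0] = [-2,3]
  val[1] = [-2,3]
  val[2] = [-1,0]
  val[3] = [-3,3]
  val[4] = [-1,2]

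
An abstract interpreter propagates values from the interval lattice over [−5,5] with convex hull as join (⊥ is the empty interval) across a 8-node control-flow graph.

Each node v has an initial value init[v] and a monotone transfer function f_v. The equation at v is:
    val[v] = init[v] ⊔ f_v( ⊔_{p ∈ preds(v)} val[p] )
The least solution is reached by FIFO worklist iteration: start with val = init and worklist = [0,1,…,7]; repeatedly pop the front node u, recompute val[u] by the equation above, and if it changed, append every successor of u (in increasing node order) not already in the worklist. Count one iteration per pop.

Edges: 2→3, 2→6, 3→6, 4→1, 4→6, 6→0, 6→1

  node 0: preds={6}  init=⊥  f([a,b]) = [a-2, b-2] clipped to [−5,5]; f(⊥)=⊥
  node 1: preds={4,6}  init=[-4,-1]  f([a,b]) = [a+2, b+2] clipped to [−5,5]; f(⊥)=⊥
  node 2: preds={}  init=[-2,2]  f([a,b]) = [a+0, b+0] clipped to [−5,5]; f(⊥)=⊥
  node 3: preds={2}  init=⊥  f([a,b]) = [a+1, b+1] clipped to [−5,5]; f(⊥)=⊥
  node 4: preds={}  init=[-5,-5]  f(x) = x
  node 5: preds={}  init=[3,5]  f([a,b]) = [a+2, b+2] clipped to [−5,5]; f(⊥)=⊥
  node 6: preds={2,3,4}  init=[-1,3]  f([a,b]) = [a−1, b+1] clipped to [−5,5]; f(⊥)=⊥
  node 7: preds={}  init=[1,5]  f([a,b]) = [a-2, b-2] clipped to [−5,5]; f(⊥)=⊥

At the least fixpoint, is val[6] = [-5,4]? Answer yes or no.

Trace (10 dequeues):
  [1] u=0 | in [-1,3] | out [-3,1] | prev ⊥ | push {}
  [2] u=1 | in [-5,3] | out [-4,5] | prev [-4,-1] | push {}
  [3] u=2 | in ⊥ | out [-2,2] | ==
  [4] u=3 | in [-2,2] | out [-1,3] | prev ⊥ | push {}
  [5] u=4 | in ⊥ | out [-5,-5] | ==
  [6] u=5 | in ⊥ | out [3,5] | ==
  [7] u=6 | in [-5,3] | out [-5,4] | prev [-1,3] | push {0,1}
  [8] u=7 | in ⊥ | out [1,5] | ==
  [9] u=0 | in [-5,4] | out [-5,2] | prev [-3,1] | push {}
  [10] u=1 | in [-5,4] | out [-4,5] | ==

Converged values:
  [0] [-5,2]
  [1] [-4,5]
  [2] [-2,2]
  [3] [-1,3]
  [4] [-5,-5]
  [5] [3,5]
  [6] [-5,4]
  [7] [1,5]

yes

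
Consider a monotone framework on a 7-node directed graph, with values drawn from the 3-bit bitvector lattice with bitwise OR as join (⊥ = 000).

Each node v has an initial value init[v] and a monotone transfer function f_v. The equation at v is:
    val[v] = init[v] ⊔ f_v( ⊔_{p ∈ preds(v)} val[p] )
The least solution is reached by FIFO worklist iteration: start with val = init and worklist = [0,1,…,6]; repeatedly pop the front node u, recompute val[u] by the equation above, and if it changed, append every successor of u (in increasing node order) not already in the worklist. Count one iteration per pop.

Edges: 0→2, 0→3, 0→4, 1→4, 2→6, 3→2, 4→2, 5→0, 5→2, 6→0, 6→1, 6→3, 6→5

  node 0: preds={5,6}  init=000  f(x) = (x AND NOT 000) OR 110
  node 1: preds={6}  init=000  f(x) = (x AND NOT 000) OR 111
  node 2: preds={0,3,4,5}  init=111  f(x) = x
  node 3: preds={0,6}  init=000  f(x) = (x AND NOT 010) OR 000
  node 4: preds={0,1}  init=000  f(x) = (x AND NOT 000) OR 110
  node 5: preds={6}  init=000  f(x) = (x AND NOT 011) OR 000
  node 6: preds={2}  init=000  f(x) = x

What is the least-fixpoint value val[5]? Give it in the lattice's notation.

Worklist (15 pops):
  #1 pop 0: in=000 → 110 (was 000); enqueue []
  #2 pop 1: in=000 → 111 (was 000); enqueue []
  #3 pop 2: in=110 → 111 (no change)
  #4 pop 3: in=110 → 100 (was 000); enqueue [2]
  #5 pop 4: in=111 → 111 (was 000); enqueue []
  #6 pop 5: in=000 → 000 (no change)
  #7 pop 6: in=111 → 111 (was 000); enqueue [0,1,3,5]
  #8 pop 2: in=111 → 111 (no change)
  #9 pop 0: in=111 → 111 (was 110); enqueue [2,4]
  #10 pop 1: in=111 → 111 (no change)
  #11 pop 3: in=111 → 101 (was 100); enqueue []
  #12 pop 5: in=111 → 100 (was 000); enqueue [0]
  #13 pop 2: in=111 → 111 (no change)
  #14 pop 4: in=111 → 111 (no change)
  #15 pop 0: in=111 → 111 (no change)

Fixpoint:
  val[0] = 111
  val[1] = 111
  val[2] = 111
  val[3] = 101
  val[4] = 111
  val[5] = 100
  val[6] = 111

100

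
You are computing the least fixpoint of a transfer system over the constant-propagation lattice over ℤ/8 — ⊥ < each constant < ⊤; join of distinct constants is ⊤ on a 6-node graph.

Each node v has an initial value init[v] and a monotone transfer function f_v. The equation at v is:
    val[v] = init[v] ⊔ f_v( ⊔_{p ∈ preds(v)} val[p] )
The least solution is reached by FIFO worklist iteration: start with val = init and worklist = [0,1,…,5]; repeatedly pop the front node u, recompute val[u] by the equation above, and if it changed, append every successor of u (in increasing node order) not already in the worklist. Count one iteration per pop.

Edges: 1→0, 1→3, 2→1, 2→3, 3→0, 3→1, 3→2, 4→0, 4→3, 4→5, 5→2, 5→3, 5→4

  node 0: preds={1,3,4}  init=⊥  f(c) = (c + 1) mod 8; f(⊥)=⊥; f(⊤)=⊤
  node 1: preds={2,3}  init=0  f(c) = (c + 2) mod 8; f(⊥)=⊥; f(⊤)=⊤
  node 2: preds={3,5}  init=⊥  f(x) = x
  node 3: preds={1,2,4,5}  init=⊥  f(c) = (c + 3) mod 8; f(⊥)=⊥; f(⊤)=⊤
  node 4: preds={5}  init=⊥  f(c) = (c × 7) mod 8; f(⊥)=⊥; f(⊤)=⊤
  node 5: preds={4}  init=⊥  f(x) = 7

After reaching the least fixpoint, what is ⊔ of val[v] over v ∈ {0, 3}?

⊤

Trace (16 dequeues):
  [1] u=0 | in 0 | out 1 | prev ⊥ | push {}
  [2] u=1 | in ⊥ | out 0 | ==
  [3] u=2 | in ⊥ | out ⊥ | ==
  [4] u=3 | in 0 | out 3 | prev ⊥ | push {0,1,2}
  [5] u=4 | in ⊥ | out ⊥ | ==
  [6] u=5 | in ⊥ | out 7 | prev ⊥ | push {3,4}
  [7] u=0 | in ⊤ | out ⊤ | prev 1 | push {}
  [8] u=1 | in 3 | out ⊤ | prev 0 | push {0}
  [9] u=2 | in ⊤ | out ⊤ | prev ⊥ | push {1}
  [10] u=3 | in ⊤ | out ⊤ | prev 3 | push {2}
  [11] u=4 | in 7 | out 1 | prev ⊥ | push {3,5}
  [12] u=0 | in ⊤ | out ⊤ | ==
  [13] u=1 | in ⊤ | out ⊤ | ==
  [14] u=2 | in ⊤ | out ⊤ | ==
  [15] u=3 | in ⊤ | out ⊤ | ==
  [16] u=5 | in 1 | out 7 | ==

Converged values:
  [0] ⊤
  [1] ⊤
  [2] ⊤
  [3] ⊤
  [4] 1
  [5] 7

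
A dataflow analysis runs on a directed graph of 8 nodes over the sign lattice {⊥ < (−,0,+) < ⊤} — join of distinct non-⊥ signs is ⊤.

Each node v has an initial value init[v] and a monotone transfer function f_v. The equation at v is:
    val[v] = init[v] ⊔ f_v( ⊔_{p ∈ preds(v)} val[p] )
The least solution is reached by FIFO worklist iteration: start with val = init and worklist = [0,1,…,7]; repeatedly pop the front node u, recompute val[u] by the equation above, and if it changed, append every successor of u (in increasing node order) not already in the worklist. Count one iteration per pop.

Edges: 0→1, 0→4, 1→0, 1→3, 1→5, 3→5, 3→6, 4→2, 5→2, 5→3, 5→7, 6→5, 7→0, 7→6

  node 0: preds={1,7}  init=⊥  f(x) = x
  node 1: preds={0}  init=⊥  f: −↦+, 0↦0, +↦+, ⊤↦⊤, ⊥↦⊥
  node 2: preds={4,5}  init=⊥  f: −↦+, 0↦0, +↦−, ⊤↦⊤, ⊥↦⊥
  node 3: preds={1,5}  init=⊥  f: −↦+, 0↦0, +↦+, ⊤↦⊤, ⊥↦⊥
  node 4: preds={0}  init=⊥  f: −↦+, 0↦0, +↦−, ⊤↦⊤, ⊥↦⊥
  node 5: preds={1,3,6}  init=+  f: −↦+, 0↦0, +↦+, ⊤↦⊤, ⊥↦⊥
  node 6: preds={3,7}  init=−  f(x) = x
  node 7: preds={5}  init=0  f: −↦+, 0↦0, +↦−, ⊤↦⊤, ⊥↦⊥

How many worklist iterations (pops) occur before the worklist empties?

19

Iteration log — 19 steps:
  step 1. node 0  ⊔preds=0  new=0  old=⊥  +wl: 
  step 2. node 1  ⊔preds=0  new=0  old=⊥  +wl: 0
  step 3. node 2  ⊔preds=+  new=−  old=⊥  +wl: 
  step 4. node 3  ⊔preds=⊤  new=⊤  old=⊥  +wl: 
  step 5. node 4  ⊔preds=0  new=0  old=⊥  +wl: 2
  step 6. node 5  ⊔preds=⊤  new=⊤  old=+  +wl: 3
  step 7. node 6  ⊔preds=⊤  new=⊤  old=−  +wl: 5
  step 8. node 7  ⊔preds=⊤  new=⊤  old=0  +wl: 6
  step 9. node 0  ⊔preds=⊤  new=⊤  old=0  +wl: 1,4
  step 10. node 2  ⊔preds=⊤  new=⊤  old=−  +wl: 
  step 11. node 3  ⊔preds=⊤  new=⊤  stable
  step 12. node 5  ⊔preds=⊤  new=⊤  stable
  step 13. node 6  ⊔preds=⊤  new=⊤  stable
  step 14. node 1  ⊔preds=⊤  new=⊤  old=0  +wl: 0,3,5
  step 15. node 4  ⊔preds=⊤  new=⊤  old=0  +wl: 2
  step 16. node 0  ⊔preds=⊤  new=⊤  stable
  step 17. node 3  ⊔preds=⊤  new=⊤  stable
  step 18. node 5  ⊔preds=⊤  new=⊤  stable
  step 19. node 2  ⊔preds=⊤  new=⊤  stable

Least fixpoint reached:
  node 0: ⊤
  node 1: ⊤
  node 2: ⊤
  node 3: ⊤
  node 4: ⊤
  node 5: ⊤
  node 6: ⊤
  node 7: ⊤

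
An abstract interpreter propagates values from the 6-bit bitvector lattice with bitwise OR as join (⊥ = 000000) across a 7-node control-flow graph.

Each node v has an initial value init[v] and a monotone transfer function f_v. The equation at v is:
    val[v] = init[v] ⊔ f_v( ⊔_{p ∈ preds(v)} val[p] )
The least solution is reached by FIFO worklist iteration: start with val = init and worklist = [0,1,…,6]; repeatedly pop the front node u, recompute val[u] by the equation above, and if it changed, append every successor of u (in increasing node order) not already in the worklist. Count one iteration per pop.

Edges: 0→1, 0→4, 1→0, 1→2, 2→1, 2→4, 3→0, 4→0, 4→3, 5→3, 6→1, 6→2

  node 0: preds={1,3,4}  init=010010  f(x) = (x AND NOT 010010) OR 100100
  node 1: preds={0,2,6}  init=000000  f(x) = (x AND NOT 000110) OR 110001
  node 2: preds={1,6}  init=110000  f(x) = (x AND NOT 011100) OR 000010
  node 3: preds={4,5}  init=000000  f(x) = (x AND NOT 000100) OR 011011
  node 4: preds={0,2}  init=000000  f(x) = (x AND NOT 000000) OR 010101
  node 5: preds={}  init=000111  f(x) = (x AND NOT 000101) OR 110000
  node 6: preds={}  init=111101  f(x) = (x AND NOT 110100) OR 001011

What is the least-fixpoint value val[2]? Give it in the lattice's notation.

110011

Trace (14 dequeues):
  [1] u=0 | in 000000 | out 110110 | prev 010010 | push {}
  [2] u=1 | in 111111 | out 111001 | prev 000000 | push {0}
  [3] u=2 | in 111101 | out 110011 | prev 110000 | push {1}
  [4] u=3 | in 000111 | out 011011 | prev 000000 | push {}
  [5] u=4 | in 110111 | out 110111 | prev 000000 | push {3}
  [6] u=5 | in 000000 | out 110111 | prev 000111 | push {}
  [7] u=6 | in 000000 | out 111111 | prev 111101 | push {2}
  [8] u=0 | in 111111 | out 111111 | prev 110110 | push {4}
  [9] u=1 | in 111111 | out 111001 | ==
  [10] u=3 | in 110111 | out 111011 | prev 011011 | push {0}
  [11] u=2 | in 111111 | out 110011 | ==
  [12] u=4 | in 111111 | out 111111 | prev 110111 | push {3}
  [13] u=0 | in 111111 | out 111111 | ==
  [14] u=3 | in 111111 | out 111011 | ==

Converged values:
  [0] 111111
  [1] 111001
  [2] 110011
  [3] 111011
  [4] 111111
  [5] 110111
  [6] 111111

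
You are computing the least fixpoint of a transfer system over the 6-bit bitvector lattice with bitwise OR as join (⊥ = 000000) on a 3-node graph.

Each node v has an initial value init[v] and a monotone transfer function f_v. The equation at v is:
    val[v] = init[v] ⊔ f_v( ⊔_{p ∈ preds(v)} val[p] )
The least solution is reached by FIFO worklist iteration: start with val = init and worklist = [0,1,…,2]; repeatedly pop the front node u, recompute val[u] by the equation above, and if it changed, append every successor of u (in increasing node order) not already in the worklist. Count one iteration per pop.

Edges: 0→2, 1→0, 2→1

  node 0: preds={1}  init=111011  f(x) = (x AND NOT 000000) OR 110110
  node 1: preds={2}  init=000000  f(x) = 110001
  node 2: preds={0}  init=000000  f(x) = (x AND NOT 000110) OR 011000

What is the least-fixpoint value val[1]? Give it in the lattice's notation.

110001

Trace (5 dequeues):
  [1] u=0 | in 000000 | out 111111 | prev 111011 | push {}
  [2] u=1 | in 000000 | out 110001 | prev 000000 | push {0}
  [3] u=2 | in 111111 | out 111001 | prev 000000 | push {1}
  [4] u=0 | in 110001 | out 111111 | ==
  [5] u=1 | in 111001 | out 110001 | ==

Converged values:
  [0] 111111
  [1] 110001
  [2] 111001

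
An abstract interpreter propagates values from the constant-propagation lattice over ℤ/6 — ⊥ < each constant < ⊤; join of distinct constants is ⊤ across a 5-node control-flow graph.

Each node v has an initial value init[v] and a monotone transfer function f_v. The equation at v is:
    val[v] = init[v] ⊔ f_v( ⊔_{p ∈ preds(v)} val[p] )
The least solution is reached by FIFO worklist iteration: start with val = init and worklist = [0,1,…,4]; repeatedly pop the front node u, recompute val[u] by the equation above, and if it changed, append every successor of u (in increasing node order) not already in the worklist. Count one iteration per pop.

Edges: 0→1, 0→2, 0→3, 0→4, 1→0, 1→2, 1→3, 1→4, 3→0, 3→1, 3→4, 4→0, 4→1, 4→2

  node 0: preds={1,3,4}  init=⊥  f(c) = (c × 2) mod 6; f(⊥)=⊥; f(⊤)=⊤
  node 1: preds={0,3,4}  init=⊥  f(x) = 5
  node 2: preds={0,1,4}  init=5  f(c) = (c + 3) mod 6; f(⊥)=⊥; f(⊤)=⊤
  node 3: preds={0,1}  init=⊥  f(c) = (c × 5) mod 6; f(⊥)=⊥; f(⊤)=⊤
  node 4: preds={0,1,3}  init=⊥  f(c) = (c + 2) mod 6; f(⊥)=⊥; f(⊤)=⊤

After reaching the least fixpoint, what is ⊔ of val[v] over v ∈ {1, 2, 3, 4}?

Worklist (12 pops):
  #1 pop 0: in=⊥ → ⊥ (no change)
  #2 pop 1: in=⊥ → 5 (was ⊥); enqueue [0]
  #3 pop 2: in=5 → ⊤ (was 5); enqueue []
  #4 pop 3: in=5 → 1 (was ⊥); enqueue [1]
  #5 pop 4: in=⊤ → ⊤ (was ⊥); enqueue [2]
  #6 pop 0: in=⊤ → ⊤ (was ⊥); enqueue [3,4]
  #7 pop 1: in=⊤ → 5 (no change)
  #8 pop 2: in=⊤ → ⊤ (no change)
  #9 pop 3: in=⊤ → ⊤ (was 1); enqueue [0,1]
  #10 pop 4: in=⊤ → ⊤ (no change)
  #11 pop 0: in=⊤ → ⊤ (no change)
  #12 pop 1: in=⊤ → 5 (no change)

Fixpoint:
  val[0] = ⊤
  val[1] = 5
  val[2] = ⊤
  val[3] = ⊤
  val[4] = ⊤

⊤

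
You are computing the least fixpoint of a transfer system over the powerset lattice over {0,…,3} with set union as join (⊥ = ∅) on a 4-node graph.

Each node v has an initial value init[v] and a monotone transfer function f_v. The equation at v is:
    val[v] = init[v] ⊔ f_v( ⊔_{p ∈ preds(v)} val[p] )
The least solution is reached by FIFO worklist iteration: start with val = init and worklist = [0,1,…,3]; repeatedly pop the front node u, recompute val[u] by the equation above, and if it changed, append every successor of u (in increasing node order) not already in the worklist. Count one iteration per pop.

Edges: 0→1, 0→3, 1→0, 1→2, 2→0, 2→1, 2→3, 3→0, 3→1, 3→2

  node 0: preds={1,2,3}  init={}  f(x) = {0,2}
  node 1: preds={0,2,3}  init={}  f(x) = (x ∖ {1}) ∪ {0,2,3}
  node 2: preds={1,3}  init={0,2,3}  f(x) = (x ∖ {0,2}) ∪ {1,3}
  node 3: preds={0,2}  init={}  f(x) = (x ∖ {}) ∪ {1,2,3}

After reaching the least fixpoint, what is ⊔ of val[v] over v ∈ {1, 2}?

Trace (7 dequeues):
  [1] u=0 | in {0,2,3} | out {0,2} | prev {} | push {}
  [2] u=1 | in {0,2,3} | out {0,2,3} | prev {} | push {0}
  [3] u=2 | in {0,2,3} | out {0,1,2,3} | prev {0,2,3} | push {1}
  [4] u=3 | in {0,1,2,3} | out {0,1,2,3} | prev {} | push {2}
  [5] u=0 | in {0,1,2,3} | out {0,2} | ==
  [6] u=1 | in {0,1,2,3} | out {0,2,3} | ==
  [7] u=2 | in {0,1,2,3} | out {0,1,2,3} | ==

Converged values:
  [0] {0,2}
  [1] {0,2,3}
  [2] {0,1,2,3}
  [3] {0,1,2,3}

{0,1,2,3}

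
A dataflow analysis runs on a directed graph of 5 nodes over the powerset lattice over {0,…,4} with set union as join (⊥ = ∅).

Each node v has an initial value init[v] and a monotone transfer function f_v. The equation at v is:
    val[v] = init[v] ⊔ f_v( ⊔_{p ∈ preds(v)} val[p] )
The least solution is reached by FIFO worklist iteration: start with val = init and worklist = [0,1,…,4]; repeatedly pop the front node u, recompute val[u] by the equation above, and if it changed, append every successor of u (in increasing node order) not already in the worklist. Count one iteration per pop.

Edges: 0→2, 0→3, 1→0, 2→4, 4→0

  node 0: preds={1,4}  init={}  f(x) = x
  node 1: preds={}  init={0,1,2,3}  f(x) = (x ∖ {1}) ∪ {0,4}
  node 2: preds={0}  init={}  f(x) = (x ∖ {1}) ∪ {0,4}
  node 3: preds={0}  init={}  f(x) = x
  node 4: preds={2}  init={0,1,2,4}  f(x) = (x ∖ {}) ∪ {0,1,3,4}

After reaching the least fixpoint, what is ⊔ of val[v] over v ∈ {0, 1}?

{0,1,2,3,4}

Worklist (6 pops):
  #1 pop 0: in={0,1,2,3,4} → {0,1,2,3,4} (was {}); enqueue []
  #2 pop 1: in={} → {0,1,2,3,4} (was {0,1,2,3}); enqueue [0]
  #3 pop 2: in={0,1,2,3,4} → {0,2,3,4} (was {}); enqueue []
  #4 pop 3: in={0,1,2,3,4} → {0,1,2,3,4} (was {}); enqueue []
  #5 pop 4: in={0,2,3,4} → {0,1,2,3,4} (was {0,1,2,4}); enqueue []
  #6 pop 0: in={0,1,2,3,4} → {0,1,2,3,4} (no change)

Fixpoint:
  val[0] = {0,1,2,3,4}
  val[1] = {0,1,2,3,4}
  val[2] = {0,2,3,4}
  val[3] = {0,1,2,3,4}
  val[4] = {0,1,2,3,4}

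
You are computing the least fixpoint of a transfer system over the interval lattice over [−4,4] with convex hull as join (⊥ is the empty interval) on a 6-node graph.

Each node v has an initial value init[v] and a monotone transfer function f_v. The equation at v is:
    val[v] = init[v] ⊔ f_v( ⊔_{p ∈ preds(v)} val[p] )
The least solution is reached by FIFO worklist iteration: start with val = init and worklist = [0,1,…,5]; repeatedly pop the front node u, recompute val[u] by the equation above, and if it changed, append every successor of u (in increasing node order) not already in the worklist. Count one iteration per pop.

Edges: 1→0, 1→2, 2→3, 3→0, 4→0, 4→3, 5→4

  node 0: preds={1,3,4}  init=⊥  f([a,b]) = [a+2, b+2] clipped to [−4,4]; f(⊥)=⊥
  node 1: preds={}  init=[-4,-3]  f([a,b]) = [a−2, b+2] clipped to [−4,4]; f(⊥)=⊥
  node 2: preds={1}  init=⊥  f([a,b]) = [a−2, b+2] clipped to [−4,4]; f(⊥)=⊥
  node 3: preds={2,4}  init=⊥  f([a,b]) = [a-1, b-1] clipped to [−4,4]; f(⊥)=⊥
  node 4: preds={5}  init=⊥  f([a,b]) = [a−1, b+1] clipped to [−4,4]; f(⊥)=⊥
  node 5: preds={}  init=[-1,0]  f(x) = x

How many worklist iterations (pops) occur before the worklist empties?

9

Worklist (9 pops):
  #1 pop 0: in=[-4,-3] → [-2,-1] (was ⊥); enqueue []
  #2 pop 1: in=⊥ → [-4,-3] (no change)
  #3 pop 2: in=[-4,-3] → [-4,-1] (was ⊥); enqueue []
  #4 pop 3: in=[-4,-1] → [-4,-2] (was ⊥); enqueue [0]
  #5 pop 4: in=[-1,0] → [-2,1] (was ⊥); enqueue [3]
  #6 pop 5: in=⊥ → [-1,0] (no change)
  #7 pop 0: in=[-4,1] → [-2,3] (was [-2,-1]); enqueue []
  #8 pop 3: in=[-4,1] → [-4,0] (was [-4,-2]); enqueue [0]
  #9 pop 0: in=[-4,1] → [-2,3] (no change)

Fixpoint:
  val[0] = [-2,3]
  val[1] = [-4,-3]
  val[2] = [-4,-1]
  val[3] = [-4,0]
  val[4] = [-2,1]
  val[5] = [-1,0]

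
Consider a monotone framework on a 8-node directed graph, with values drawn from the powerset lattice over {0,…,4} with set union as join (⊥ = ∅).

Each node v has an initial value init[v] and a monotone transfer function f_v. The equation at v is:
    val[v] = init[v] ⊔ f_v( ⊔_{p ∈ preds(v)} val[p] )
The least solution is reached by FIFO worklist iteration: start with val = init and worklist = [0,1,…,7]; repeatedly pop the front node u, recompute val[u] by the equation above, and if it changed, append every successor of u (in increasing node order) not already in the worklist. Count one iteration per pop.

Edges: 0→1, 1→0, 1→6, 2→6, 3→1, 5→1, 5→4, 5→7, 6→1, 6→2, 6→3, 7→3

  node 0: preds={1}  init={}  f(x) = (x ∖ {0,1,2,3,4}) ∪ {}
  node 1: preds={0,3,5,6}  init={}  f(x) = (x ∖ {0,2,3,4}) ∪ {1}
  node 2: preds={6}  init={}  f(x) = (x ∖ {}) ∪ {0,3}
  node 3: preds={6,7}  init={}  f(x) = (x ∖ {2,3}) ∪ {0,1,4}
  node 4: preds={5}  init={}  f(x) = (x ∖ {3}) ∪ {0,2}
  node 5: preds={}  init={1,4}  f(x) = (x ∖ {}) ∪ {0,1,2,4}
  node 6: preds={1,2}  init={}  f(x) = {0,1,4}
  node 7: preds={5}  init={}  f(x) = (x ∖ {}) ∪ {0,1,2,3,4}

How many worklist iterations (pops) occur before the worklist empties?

14

Trace (14 dequeues):
  [1] u=0 | in {} | out {} | ==
  [2] u=1 | in {1,4} | out {1} | prev {} | push {0}
  [3] u=2 | in {} | out {0,3} | prev {} | push {}
  [4] u=3 | in {} | out {0,1,4} | prev {} | push {1}
  [5] u=4 | in {1,4} | out {0,1,2,4} | prev {} | push {}
  [6] u=5 | in {} | out {0,1,2,4} | prev {1,4} | push {4}
  [7] u=6 | in {0,1,3} | out {0,1,4} | prev {} | push {2,3}
  [8] u=7 | in {0,1,2,4} | out {0,1,2,3,4} | prev {} | push {}
  [9] u=0 | in {1} | out {} | ==
  [10] u=1 | in {0,1,2,4} | out {1} | ==
  [11] u=4 | in {0,1,2,4} | out {0,1,2,4} | ==
  [12] u=2 | in {0,1,4} | out {0,1,3,4} | prev {0,3} | push {6}
  [13] u=3 | in {0,1,2,3,4} | out {0,1,4} | ==
  [14] u=6 | in {0,1,3,4} | out {0,1,4} | ==

Converged values:
  [0] {}
  [1] {1}
  [2] {0,1,3,4}
  [3] {0,1,4}
  [4] {0,1,2,4}
  [5] {0,1,2,4}
  [6] {0,1,4}
  [7] {0,1,2,3,4}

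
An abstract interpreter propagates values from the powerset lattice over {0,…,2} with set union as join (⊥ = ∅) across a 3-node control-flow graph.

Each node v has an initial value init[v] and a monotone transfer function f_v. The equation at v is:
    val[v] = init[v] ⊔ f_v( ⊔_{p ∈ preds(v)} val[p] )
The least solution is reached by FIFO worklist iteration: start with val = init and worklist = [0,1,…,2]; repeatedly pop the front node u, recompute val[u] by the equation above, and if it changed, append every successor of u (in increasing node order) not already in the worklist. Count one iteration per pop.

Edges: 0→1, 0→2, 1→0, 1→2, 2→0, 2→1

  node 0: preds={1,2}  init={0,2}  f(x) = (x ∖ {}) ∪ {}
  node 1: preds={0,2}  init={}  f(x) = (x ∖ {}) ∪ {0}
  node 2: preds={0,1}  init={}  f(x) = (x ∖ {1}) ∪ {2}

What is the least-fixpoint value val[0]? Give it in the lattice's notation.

Worklist (5 pops):
  #1 pop 0: in={} → {0,2} (no change)
  #2 pop 1: in={0,2} → {0,2} (was {}); enqueue [0]
  #3 pop 2: in={0,2} → {0,2} (was {}); enqueue [1]
  #4 pop 0: in={0,2} → {0,2} (no change)
  #5 pop 1: in={0,2} → {0,2} (no change)

Fixpoint:
  val[0] = {0,2}
  val[1] = {0,2}
  val[2] = {0,2}

{0,2}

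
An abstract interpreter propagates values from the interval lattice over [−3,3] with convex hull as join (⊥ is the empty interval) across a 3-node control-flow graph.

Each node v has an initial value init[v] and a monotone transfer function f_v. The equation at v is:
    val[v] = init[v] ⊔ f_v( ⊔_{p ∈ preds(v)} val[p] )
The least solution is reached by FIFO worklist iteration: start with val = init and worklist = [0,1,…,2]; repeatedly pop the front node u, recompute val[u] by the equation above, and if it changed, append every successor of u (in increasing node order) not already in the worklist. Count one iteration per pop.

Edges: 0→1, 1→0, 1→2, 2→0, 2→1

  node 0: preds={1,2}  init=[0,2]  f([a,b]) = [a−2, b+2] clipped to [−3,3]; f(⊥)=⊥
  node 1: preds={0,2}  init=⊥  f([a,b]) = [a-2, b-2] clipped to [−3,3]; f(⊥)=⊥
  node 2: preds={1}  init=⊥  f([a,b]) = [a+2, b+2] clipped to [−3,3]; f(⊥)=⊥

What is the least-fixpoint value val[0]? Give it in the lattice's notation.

[-3,3]

Worklist (9 pops):
  #1 pop 0: in=⊥ → [0,2] (no change)
  #2 pop 1: in=[0,2] → [-2,0] (was ⊥); enqueue [0]
  #3 pop 2: in=[-2,0] → [0,2] (was ⊥); enqueue [1]
  #4 pop 0: in=[-2,2] → [-3,3] (was [0,2]); enqueue []
  #5 pop 1: in=[-3,3] → [-3,1] (was [-2,0]); enqueue [0,2]
  #6 pop 0: in=[-3,2] → [-3,3] (no change)
  #7 pop 2: in=[-3,1] → [-1,3] (was [0,2]); enqueue [0,1]
  #8 pop 0: in=[-3,3] → [-3,3] (no change)
  #9 pop 1: in=[-3,3] → [-3,1] (no change)

Fixpoint:
  val[0] = [-3,3]
  val[1] = [-3,1]
  val[2] = [-1,3]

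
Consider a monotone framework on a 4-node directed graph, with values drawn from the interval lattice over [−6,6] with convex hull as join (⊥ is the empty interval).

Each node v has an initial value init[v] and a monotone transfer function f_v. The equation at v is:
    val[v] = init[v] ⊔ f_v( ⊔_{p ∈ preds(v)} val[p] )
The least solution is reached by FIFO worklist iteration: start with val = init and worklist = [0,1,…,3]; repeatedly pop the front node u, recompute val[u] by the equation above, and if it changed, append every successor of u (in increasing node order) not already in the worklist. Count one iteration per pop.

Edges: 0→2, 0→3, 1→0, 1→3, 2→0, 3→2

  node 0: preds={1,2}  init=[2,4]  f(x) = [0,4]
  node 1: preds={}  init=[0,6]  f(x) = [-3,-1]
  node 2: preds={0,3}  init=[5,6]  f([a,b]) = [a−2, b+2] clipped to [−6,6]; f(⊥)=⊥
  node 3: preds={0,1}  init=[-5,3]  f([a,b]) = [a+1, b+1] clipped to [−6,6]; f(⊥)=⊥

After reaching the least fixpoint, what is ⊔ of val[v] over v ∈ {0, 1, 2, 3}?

[-6,6]

Trace (6 dequeues):
  [1] u=0 | in [0,6] | out [0,4] | prev [2,4] | push {}
  [2] u=1 | in ⊥ | out [-3,6] | prev [0,6] | push {0}
  [3] u=2 | in [-5,4] | out [-6,6] | prev [5,6] | push {}
  [4] u=3 | in [-3,6] | out [-5,6] | prev [-5,3] | push {2}
  [5] u=0 | in [-6,6] | out [0,4] | ==
  [6] u=2 | in [-5,6] | out [-6,6] | ==

Converged values:
  [0] [0,4]
  [1] [-3,6]
  [2] [-6,6]
  [3] [-5,6]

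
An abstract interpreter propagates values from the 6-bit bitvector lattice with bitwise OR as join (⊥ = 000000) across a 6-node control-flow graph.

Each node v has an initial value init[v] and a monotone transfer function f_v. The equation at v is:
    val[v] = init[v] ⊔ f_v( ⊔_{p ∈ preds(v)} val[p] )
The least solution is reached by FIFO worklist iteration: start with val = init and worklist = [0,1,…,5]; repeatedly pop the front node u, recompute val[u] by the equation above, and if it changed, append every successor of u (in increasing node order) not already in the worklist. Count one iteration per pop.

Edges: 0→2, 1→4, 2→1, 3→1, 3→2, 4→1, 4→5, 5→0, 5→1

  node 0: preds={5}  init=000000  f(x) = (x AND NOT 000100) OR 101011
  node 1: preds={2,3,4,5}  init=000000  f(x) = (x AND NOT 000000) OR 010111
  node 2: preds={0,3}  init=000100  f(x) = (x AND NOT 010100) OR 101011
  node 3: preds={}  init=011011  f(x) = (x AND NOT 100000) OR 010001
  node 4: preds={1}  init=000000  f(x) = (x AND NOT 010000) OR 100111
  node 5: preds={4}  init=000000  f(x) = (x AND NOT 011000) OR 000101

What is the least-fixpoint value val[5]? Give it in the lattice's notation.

Iteration log — 9 steps:
  step 1. node 0  ⊔preds=000000  new=101011  old=000000  +wl: 
  step 2. node 1  ⊔preds=011111  new=011111  old=000000  +wl: 
  step 3. node 2  ⊔preds=111011  new=101111  old=000100  +wl: 1
  step 4. node 3  ⊔preds=000000  new=011011  stable
  step 5. node 4  ⊔preds=011111  new=101111  old=000000  +wl: 
  step 6. node 5  ⊔preds=101111  new=100111  old=000000  +wl: 0
  step 7. node 1  ⊔preds=111111  new=111111  old=011111  +wl: 4
  step 8. node 0  ⊔preds=100111  new=101011  stable
  step 9. node 4  ⊔preds=111111  new=101111  stable

Least fixpoint reached:
  node 0: 101011
  node 1: 111111
  node 2: 101111
  node 3: 011011
  node 4: 101111
  node 5: 100111

100111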